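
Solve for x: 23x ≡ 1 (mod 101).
22

gcd(23, 101) = 1, so the inverse exists.
Extended Euclidean algorithm on (101, 23):
101 = 4 × 23 + 9  ⟹  9 = (1)·101 + (-4)·23
23 = 2 × 9 + 5  ⟹  5 = (-2)·101 + (9)·23
9 = 1 × 5 + 4  ⟹  4 = (3)·101 + (-13)·23
5 = 1 × 4 + 1  ⟹  1 = (-5)·101 + (22)·23
So (22)·23 ≡ 1 (mod 101), i.e. 23^(-1) ≡ 22 (mod 101).
Check: 23 × 22 = 506 ≡ 1 (mod 101)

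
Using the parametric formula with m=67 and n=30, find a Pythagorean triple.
(3589, 4020, 5389)

Euclid's formula: a = m² - n², b = 2mn, c = m² + n²
m = 67, n = 30
a = 67² - 30² = 4489 - 900 = 3589
b = 2 × 67 × 30 = 4020
c = 67² + 30² = 4489 + 900 = 5389
Verification: 3589² + 4020² = 12880921 + 16160400 = 29041321 = 5389² ✓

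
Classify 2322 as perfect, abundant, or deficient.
abundant

Proper divisors of 2322: sum = 1 + 2 + 3 + 6 + 9 + 18 + 27 + 43 + 54 + 86 + 129 + 258 + 387 + 774 + 1161 = 2958
Since 2958 > 2322, 2322 is abundant.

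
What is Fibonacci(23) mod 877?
593

Matrix identity: Q^n = [[F_(n+1), F_n], [F_n, F_(n-1)]] with Q = [[1,1],[1,0]].
n = 23 = 10111₂. Square-and-multiply, entries mod 877:
Q^1 = [[1,1],[1,0]]
Q^2 = (Q^1)² = [[2,1],[1,1]]
Q^5 = (Q^2)²·Q = [[8,5],[5,3]]
Q^11 = (Q^5)²·Q = [[144,89],[89,55]]
Q^23 = (Q^11)²·Q = [[764,593],[593,171]]
F_23 mod 877 = Q^23[0][1] = 593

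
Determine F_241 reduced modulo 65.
11

Matrix identity: Q^n = [[F_(n+1), F_n], [F_n, F_(n-1)]] with Q = [[1,1],[1,0]].
n = 241 = 11110001₂. Square-and-multiply, entries mod 65:
Q^1 = [[1,1],[1,0]]
Q^3 = (Q^1)²·Q = [[3,2],[2,1]]
Q^7 = (Q^3)²·Q = [[21,13],[13,8]]
Q^15 = (Q^7)²·Q = [[12,25],[25,52]]
Q^30 = (Q^15)² = [[54,40],[40,14]]
Q^60 = (Q^30)² = [[31,55],[55,41]]
Q^120 = (Q^60)² = [[21,60],[60,26]]
Q^241 = (Q^120)²·Q = [[36,11],[11,25]]
F_241 mod 65 = Q^241[0][1] = 11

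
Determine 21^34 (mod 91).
77

Repeated squaring. Binary of 34 = 100010.
21^1 ≡ 21 (mod 91); 21^2 ≡ 77 (mod 91); 21^4 ≡ 14 (mod 91); 21^8 ≡ 14 (mod 91); 21^16 ≡ 14 (mod 91); 21^32 ≡ 14 (mod 91)
21^34 = 21^2 × 21^32 ≡ 77 (mod 91)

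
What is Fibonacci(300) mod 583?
484

Matrix identity: Q^n = [[F_(n+1), F_n], [F_n, F_(n-1)]] with Q = [[1,1],[1,0]].
n = 300 = 100101100₂. Square-and-multiply, entries mod 583:
Q^1 = [[1,1],[1,0]]
Q^2 = (Q^1)² = [[2,1],[1,1]]
Q^4 = (Q^2)² = [[5,3],[3,2]]
Q^9 = (Q^4)²·Q = [[55,34],[34,21]]
Q^18 = (Q^9)² = [[100,252],[252,431]]
Q^37 = (Q^18)²·Q = [[351,46],[46,305]]
Q^75 = (Q^37)²·Q = [[415,555],[555,443]]
Q^150 = (Q^75)² = [[441,462],[462,562]]
Q^300 = (Q^150)² = [[408,484],[484,507]]
F_300 mod 583 = Q^300[0][1] = 484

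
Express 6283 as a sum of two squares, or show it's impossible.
Not possible

Factorization: 6283 = 61 × 103
By Fermat: n is sum of two squares iff every prime p ≡ 3 (mod 4) appears to even power.
Prime(s) ≡ 3 (mod 4) with odd exponent: [(103, 1)]
Therefore 6283 cannot be expressed as a² + b².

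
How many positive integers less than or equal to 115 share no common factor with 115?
88

115 = 5 × 23
φ(n) = n × ∏(1 - 1/p) for each prime p dividing n
φ(115) = 115 × (1 - 1/5) × (1 - 1/23) = 88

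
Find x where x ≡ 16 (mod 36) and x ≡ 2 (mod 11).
376

Using Chinese Remainder Theorem:
M = 36 × 11 = 396
M1 = 11, M2 = 36
y1 = 11^(-1) mod 36 = 23
y2 = 36^(-1) mod 11 = 4
x = (16×11×23 + 2×36×4) mod 396 = 376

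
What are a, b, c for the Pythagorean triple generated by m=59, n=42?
(1717, 4956, 5245)

Euclid's formula: a = m² - n², b = 2mn, c = m² + n²
m = 59, n = 42
a = 59² - 42² = 3481 - 1764 = 1717
b = 2 × 59 × 42 = 4956
c = 59² + 42² = 3481 + 1764 = 5245
Verification: 1717² + 4956² = 2948089 + 24561936 = 27510025 = 5245² ✓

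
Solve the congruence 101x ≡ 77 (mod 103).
x ≡ 13 (mod 103)

gcd(101, 103) = 1, which divides 77, so solutions exist.
Find 101^(-1) mod 103 by the extended Euclidean algorithm:
103 = 1 × 101 + 2  ⟹  2 = (1)·103 + (-1)·101
101 = 50 × 2 + 1  ⟹  1 = (-50)·103 + (51)·101
So (51)·101 ≡ 1 (mod 103), i.e. 101^(-1) ≡ 51 (mod 103).
x ≡ 51 × 77 = 3927 ≡ 13 (mod 103).
Check: 101 × 13 = 1313 ≡ 77 (mod 103).
Unique solution: x ≡ 13 (mod 103)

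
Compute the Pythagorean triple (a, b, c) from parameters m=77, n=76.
(153, 11704, 11705)

Euclid's formula: a = m² - n², b = 2mn, c = m² + n²
m = 77, n = 76
a = 77² - 76² = 5929 - 5776 = 153
b = 2 × 77 × 76 = 11704
c = 77² + 76² = 5929 + 5776 = 11705
Verification: 153² + 11704² = 23409 + 136983616 = 137007025 = 11705² ✓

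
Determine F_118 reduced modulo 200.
159

Matrix identity: Q^n = [[F_(n+1), F_n], [F_n, F_(n-1)]] with Q = [[1,1],[1,0]].
n = 118 = 1110110₂. Square-and-multiply, entries mod 200:
Q^1 = [[1,1],[1,0]]
Q^3 = (Q^1)²·Q = [[3,2],[2,1]]
Q^7 = (Q^3)²·Q = [[21,13],[13,8]]
Q^14 = (Q^7)² = [[10,177],[177,33]]
Q^29 = (Q^14)²·Q = [[40,29],[29,11]]
Q^59 = (Q^29)²·Q = [[120,41],[41,79]]
Q^118 = (Q^59)² = [[81,159],[159,122]]
F_118 mod 200 = Q^118[0][1] = 159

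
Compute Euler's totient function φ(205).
160

205 = 5 × 41
φ(n) = n × ∏(1 - 1/p) for each prime p dividing n
φ(205) = 205 × (1 - 1/5) × (1 - 1/41) = 160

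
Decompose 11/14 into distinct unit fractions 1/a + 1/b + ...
1/2 + 1/4 + 1/28

Greedy algorithm:
11/14: ceiling(14/11) = 2, use 1/2
2/7: ceiling(7/2) = 4, use 1/4
1/28: ceiling(28/1) = 28, use 1/28
Result: 11/14 = 1/2 + 1/4 + 1/28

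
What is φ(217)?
180

217 = 7 × 31
φ(n) = n × ∏(1 - 1/p) for each prime p dividing n
φ(217) = 217 × (1 - 1/7) × (1 - 1/31) = 180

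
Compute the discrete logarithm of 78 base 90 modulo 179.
133

Baby-step giant-step with step n = ⌈√179⌉ = 14.
Baby steps 90^j mod 179 (j:value) for j=0..13: 0:1, 1:90, 2:45, 3:112, 4:56, 5:28, 6:14, 7:7, 8:93, 9:136, 10:68, 11:34, 12:17, 13:98.
Giant-step multiplier: 90^(-14) ≡ 90^(178-14) = 90^164 ≡ 95 (mod 179).
Giant steps γ_i = 78·95^i mod 179: γ_0=78, γ_1=71, γ_2=122, γ_3=134, γ_4=21, γ_5=26, γ_6=143, γ_7=160, γ_8=164, γ_9=7 (in table at j=7).
x = i·n + j = 9·14 + 7 = 133.
Check: 90^133 ≡ 78 (mod 179).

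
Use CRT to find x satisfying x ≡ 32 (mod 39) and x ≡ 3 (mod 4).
71

Using Chinese Remainder Theorem:
M = 39 × 4 = 156
M1 = 4, M2 = 39
y1 = 4^(-1) mod 39 = 10
y2 = 39^(-1) mod 4 = 3
x = (32×4×10 + 3×39×3) mod 156 = 71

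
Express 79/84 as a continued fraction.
[0; 1, 15, 1, 4]

Euclidean algorithm steps:
79 = 0 × 84 + 79
84 = 1 × 79 + 5
79 = 15 × 5 + 4
5 = 1 × 4 + 1
4 = 4 × 1 + 0
Continued fraction: [0; 1, 15, 1, 4]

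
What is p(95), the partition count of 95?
104651419

p(n) counts ways to write n as a sum of positive integers (order ignored).
Euler's pentagonal recurrence: p(k) = p(k-1) + p(k-2) - p(k-5) - p(k-7) + p(k-12) + p(k-15) - ... (offsets j(3j∓1)/2, signs ++--, p(0)=1, p(<0)=0).
DP table for k = 0..94: p(0)=1, p(1)=1, p(2)=2, p(3)=3, p(4)=5, p(5)=7, p(6)=11, p(7)=15, p(8)=22, p(9)=30, p(10)=42, p(11)=56, p(12)=77, p(13)=101, p(14)=135, p(15)=176, p(16)=231, p(17)=297, p(18)=385, p(19)=490, p(20)=627, p(21)=792, p(22)=1002, p(23)=1255, p(24)=1575, p(25)=1958, p(26)=2436, p(27)=3010, p(28)=3718, p(29)=4565, p(30)=5604, p(31)=6842, p(32)=8349, p(33)=10143, p(34)=12310, p(35)=14883, p(36)=17977, p(37)=21637, p(38)=26015, p(39)=31185, p(40)=37338, p(41)=44583, p(42)=53174, p(43)=63261, p(44)=75175, p(45)=89134, p(46)=105558, p(47)=124754, p(48)=147273, p(49)=173525, p(50)=204226, p(51)=239943, p(52)=281589, p(53)=329931, p(54)=386155, p(55)=451276, p(56)=526823, p(57)=614154, p(58)=715220, p(59)=831820, p(60)=966467, p(61)=1121505, p(62)=1300156, p(63)=1505499, p(64)=1741630, p(65)=2012558, p(66)=2323520, p(67)=2679689, p(68)=3087735, p(69)=3554345, p(70)=4087968, p(71)=4697205, p(72)=5392783, p(73)=6185689, p(74)=7089500, p(75)=8118264, p(76)=9289091, p(77)=10619863, p(78)=12132164, p(79)=13848650, p(80)=15796476, p(81)=18004327, p(82)=20506255, p(83)=23338469, p(84)=26543660, p(85)=30167357, p(86)=34262962, p(87)=38887673, p(88)=44108109, p(89)=49995925, p(90)=56634173, p(91)=64112359, p(92)=72533807, p(93)=82010177, p(94)=92669720.
Final step: p(95) = p(94) + p(93) - p(90) - p(88) + p(83) + p(80) - p(73) - p(69) + p(60) + p(55) - p(44) - p(38) + p(25) + p(18) - p(3)
= 92669720 + 82010177 - 56634173 - 44108109 + 23338469 + 15796476 - 6185689 - 3554345 + 966467 + 451276 - 75175 - 26015 + 1958 + 385 - 3
= 104651419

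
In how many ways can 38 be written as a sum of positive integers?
26015

p(n) counts ways to write n as a sum of positive integers (order ignored).
Euler's pentagonal recurrence: p(k) = p(k-1) + p(k-2) - p(k-5) - p(k-7) + p(k-12) + p(k-15) - ... (offsets j(3j∓1)/2, signs ++--, p(0)=1, p(<0)=0).
DP table for k = 0..37: p(0)=1, p(1)=1, p(2)=2, p(3)=3, p(4)=5, p(5)=7, p(6)=11, p(7)=15, p(8)=22, p(9)=30, p(10)=42, p(11)=56, p(12)=77, p(13)=101, p(14)=135, p(15)=176, p(16)=231, p(17)=297, p(18)=385, p(19)=490, p(20)=627, p(21)=792, p(22)=1002, p(23)=1255, p(24)=1575, p(25)=1958, p(26)=2436, p(27)=3010, p(28)=3718, p(29)=4565, p(30)=5604, p(31)=6842, p(32)=8349, p(33)=10143, p(34)=12310, p(35)=14883, p(36)=17977, p(37)=21637.
Final step: p(38) = p(37) + p(36) - p(33) - p(31) + p(26) + p(23) - p(16) - p(12) + p(3)
= 21637 + 17977 - 10143 - 6842 + 2436 + 1255 - 231 - 77 + 3
= 26015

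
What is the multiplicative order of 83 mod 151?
50

151 is prime, so ord(83) divides φ(151) = 150.
Divisors of 150: 1, 2, 3, 5, 6, 10, 15, 25, 30, 50, 75, 150.
Repeated squaring: 83^1 ≡ 83, 83^2 ≡ 94, 83^4 ≡ 78, 83^8 ≡ 44, 83^16 ≡ 124, 83^32 ≡ 125, 83^64 ≡ 72, 83^128 ≡ 50 (mod 151).
Test 83^d mod 151 for each divisor d in increasing order:
83^1 ≡ 83
83^2 ≡ 94
83^3 = 83^2·83^1 ≡ 101
83^5 = 83^4·83^1 ≡ 132
83^6 = 83^4·83^2 ≡ 84
83^10 = 83^8·83^2 ≡ 59
83^15 = 83^8·83^4·83^2·83^1 ≡ 87
83^25 = 83^16·83^8·83^1 ≡ 150
83^30 = 83^16·83^8·83^4·83^2 ≡ 19
83^50 = 83^32·83^16·83^2 ≡ 1  ← first divisor giving 1
The order is 50.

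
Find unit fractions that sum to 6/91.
1/16 + 1/292 + 1/106288

Greedy algorithm:
6/91: ceiling(91/6) = 16, use 1/16
5/1456: ceiling(1456/5) = 292, use 1/292
1/106288: ceiling(106288/1) = 106288, use 1/106288
Result: 6/91 = 1/16 + 1/292 + 1/106288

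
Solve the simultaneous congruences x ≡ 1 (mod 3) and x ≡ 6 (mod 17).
40

Using Chinese Remainder Theorem:
M = 3 × 17 = 51
M1 = 17, M2 = 3
y1 = 17^(-1) mod 3 = 2
y2 = 3^(-1) mod 17 = 6
x = (1×17×2 + 6×3×6) mod 51 = 40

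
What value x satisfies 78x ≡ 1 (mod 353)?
86

gcd(78, 353) = 1, so the inverse exists.
Extended Euclidean algorithm on (353, 78):
353 = 4 × 78 + 41  ⟹  41 = (1)·353 + (-4)·78
78 = 1 × 41 + 37  ⟹  37 = (-1)·353 + (5)·78
41 = 1 × 37 + 4  ⟹  4 = (2)·353 + (-9)·78
37 = 9 × 4 + 1  ⟹  1 = (-19)·353 + (86)·78
So (86)·78 ≡ 1 (mod 353), i.e. 78^(-1) ≡ 86 (mod 353).
Check: 78 × 86 = 6708 ≡ 1 (mod 353)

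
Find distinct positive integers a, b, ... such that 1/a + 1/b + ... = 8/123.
1/16 + 1/394 + 1/387696

Greedy algorithm:
8/123: ceiling(123/8) = 16, use 1/16
5/1968: ceiling(1968/5) = 394, use 1/394
1/387696: ceiling(387696/1) = 387696, use 1/387696
Result: 8/123 = 1/16 + 1/394 + 1/387696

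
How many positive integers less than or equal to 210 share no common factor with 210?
48

210 = 2 × 3 × 5 × 7
φ(n) = n × ∏(1 - 1/p) for each prime p dividing n
φ(210) = 210 × (1 - 1/2) × (1 - 1/3) × (1 - 1/5) × (1 - 1/7) = 48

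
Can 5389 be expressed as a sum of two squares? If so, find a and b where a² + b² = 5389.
30² + 67² (a=30, b=67)

Factorization: 5389 = 17 × 317
By Fermat: n is sum of two squares iff every prime p ≡ 3 (mod 4) appears to even power.
All primes ≡ 3 (mod 4) appear to even power.
Search a = 0, 1, 2, … for 5389 - a² a perfect square: first hit at a = 30: 5389 - 900 = 4489 = 67².
5389 = 30² + 67² = 900 + 4489 ✓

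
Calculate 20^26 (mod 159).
52

Repeated squaring. Binary of 26 = 11010.
20^1 ≡ 20 (mod 159); 20^2 ≡ 82 (mod 159); 20^4 ≡ 46 (mod 159); 20^8 ≡ 49 (mod 159); 20^16 ≡ 16 (mod 159)
20^26 = 20^2 × 20^8 × 20^16 ≡ 52 (mod 159)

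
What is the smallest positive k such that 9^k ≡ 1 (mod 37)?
9

37 is prime, so ord(9) divides φ(37) = 36.
Divisors of 36: 1, 2, 3, 4, 6, 9, 12, 18, 36.
Repeated squaring: 9^1 ≡ 9, 9^2 ≡ 7, 9^4 ≡ 12, 9^8 ≡ 33, 9^16 ≡ 16, 9^32 ≡ 34 (mod 37).
Test 9^d mod 37 for each divisor d in increasing order:
9^1 ≡ 9
9^2 ≡ 7
9^3 = 9^2·9^1 ≡ 26
9^4 ≡ 12
9^6 = 9^4·9^2 ≡ 10
9^9 = 9^8·9^1 ≡ 1  ← first divisor giving 1
The order is 9.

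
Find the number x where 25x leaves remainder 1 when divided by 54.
13

gcd(25, 54) = 1, so the inverse exists.
Extended Euclidean algorithm on (54, 25):
54 = 2 × 25 + 4  ⟹  4 = (1)·54 + (-2)·25
25 = 6 × 4 + 1  ⟹  1 = (-6)·54 + (13)·25
So (13)·25 ≡ 1 (mod 54), i.e. 25^(-1) ≡ 13 (mod 54).
Check: 25 × 13 = 325 ≡ 1 (mod 54)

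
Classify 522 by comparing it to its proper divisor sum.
abundant

Proper divisors of 522: sum = 1 + 2 + 3 + 6 + 9 + 18 + 29 + 58 + 87 + 174 + 261 = 648
Since 648 > 522, 522 is abundant.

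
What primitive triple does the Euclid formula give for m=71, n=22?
(4557, 3124, 5525)

Euclid's formula: a = m² - n², b = 2mn, c = m² + n²
m = 71, n = 22
a = 71² - 22² = 5041 - 484 = 4557
b = 2 × 71 × 22 = 3124
c = 71² + 22² = 5041 + 484 = 5525
Verification: 4557² + 3124² = 20766249 + 9759376 = 30525625 = 5525² ✓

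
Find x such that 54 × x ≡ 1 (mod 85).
74

gcd(54, 85) = 1, so the inverse exists.
Extended Euclidean algorithm on (85, 54):
85 = 1 × 54 + 31  ⟹  31 = (1)·85 + (-1)·54
54 = 1 × 31 + 23  ⟹  23 = (-1)·85 + (2)·54
31 = 1 × 23 + 8  ⟹  8 = (2)·85 + (-3)·54
23 = 2 × 8 + 7  ⟹  7 = (-5)·85 + (8)·54
8 = 1 × 7 + 1  ⟹  1 = (7)·85 + (-11)·54
So (-11)·54 ≡ 1 (mod 85), i.e. 54^(-1) ≡ -11 ≡ 74 (mod 85).
Check: 54 × 74 = 3996 ≡ 1 (mod 85)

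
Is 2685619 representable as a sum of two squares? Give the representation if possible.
Not possible

Factorization: 2685619 = 139^3
By Fermat: n is sum of two squares iff every prime p ≡ 3 (mod 4) appears to even power.
Prime(s) ≡ 3 (mod 4) with odd exponent: [(139, 3)]
Therefore 2685619 cannot be expressed as a² + b².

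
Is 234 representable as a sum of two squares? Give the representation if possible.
3² + 15² (a=3, b=15)

Factorization: 234 = 2 × 3^2 × 13
By Fermat: n is sum of two squares iff every prime p ≡ 3 (mod 4) appears to even power.
All primes ≡ 3 (mod 4) appear to even power.
Search a = 0, 1, 2, … for 234 - a² a perfect square: first hit at a = 3: 234 - 9 = 225 = 15².
234 = 3² + 15² = 9 + 225 ✓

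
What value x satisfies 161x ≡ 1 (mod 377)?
281

gcd(161, 377) = 1, so the inverse exists.
Extended Euclidean algorithm on (377, 161):
377 = 2 × 161 + 55  ⟹  55 = (1)·377 + (-2)·161
161 = 2 × 55 + 51  ⟹  51 = (-2)·377 + (5)·161
55 = 1 × 51 + 4  ⟹  4 = (3)·377 + (-7)·161
51 = 12 × 4 + 3  ⟹  3 = (-38)·377 + (89)·161
4 = 1 × 3 + 1  ⟹  1 = (41)·377 + (-96)·161
So (-96)·161 ≡ 1 (mod 377), i.e. 161^(-1) ≡ -96 ≡ 281 (mod 377).
Check: 161 × 281 = 45241 ≡ 1 (mod 377)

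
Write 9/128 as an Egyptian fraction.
1/15 + 1/275 + 1/105600

Greedy algorithm:
9/128: ceiling(128/9) = 15, use 1/15
7/1920: ceiling(1920/7) = 275, use 1/275
1/105600: ceiling(105600/1) = 105600, use 1/105600
Result: 9/128 = 1/15 + 1/275 + 1/105600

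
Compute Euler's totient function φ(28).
12

28 = 2^2 × 7
φ(n) = n × ∏(1 - 1/p) for each prime p dividing n
φ(28) = 28 × (1 - 1/2) × (1 - 1/7) = 12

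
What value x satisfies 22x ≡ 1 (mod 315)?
43

gcd(22, 315) = 1, so the inverse exists.
Extended Euclidean algorithm on (315, 22):
315 = 14 × 22 + 7  ⟹  7 = (1)·315 + (-14)·22
22 = 3 × 7 + 1  ⟹  1 = (-3)·315 + (43)·22
So (43)·22 ≡ 1 (mod 315), i.e. 22^(-1) ≡ 43 (mod 315).
Check: 22 × 43 = 946 ≡ 1 (mod 315)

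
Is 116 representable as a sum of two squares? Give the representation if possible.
4² + 10² (a=4, b=10)

Factorization: 116 = 2^2 × 29
By Fermat: n is sum of two squares iff every prime p ≡ 3 (mod 4) appears to even power.
All primes ≡ 3 (mod 4) appear to even power.
Search a = 0, 1, 2, … for 116 - a² a perfect square: first hit at a = 4: 116 - 16 = 100 = 10².
116 = 4² + 10² = 16 + 100 ✓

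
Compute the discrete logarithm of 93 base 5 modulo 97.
20

Baby-step giant-step with step n = ⌈√97⌉ = 10.
Baby steps 5^j mod 97 (j:value) for j=0..9: 0:1, 1:5, 2:25, 3:28, 4:43, 5:21, 6:8, 7:40, 8:6, 9:30.
Giant-step multiplier: 5^(-10) ≡ 5^(96-10) = 5^86 ≡ 11 (mod 97).
Giant steps γ_i = 93·11^i mod 97: γ_0=93, γ_1=53, γ_2=1 (in table at j=0).
x = i·n + j = 2·10 + 0 = 20.
Check: 5^20 ≡ 93 (mod 97).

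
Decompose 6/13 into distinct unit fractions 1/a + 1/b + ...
1/3 + 1/8 + 1/312

Greedy algorithm:
6/13: ceiling(13/6) = 3, use 1/3
5/39: ceiling(39/5) = 8, use 1/8
1/312: ceiling(312/1) = 312, use 1/312
Result: 6/13 = 1/3 + 1/8 + 1/312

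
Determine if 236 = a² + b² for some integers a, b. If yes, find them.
Not possible

Factorization: 236 = 2^2 × 59
By Fermat: n is sum of two squares iff every prime p ≡ 3 (mod 4) appears to even power.
Prime(s) ≡ 3 (mod 4) with odd exponent: [(59, 1)]
Therefore 236 cannot be expressed as a² + b².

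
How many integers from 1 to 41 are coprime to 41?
40

41 = 41
φ(n) = n × ∏(1 - 1/p) for each prime p dividing n
φ(41) = 41 × (1 - 1/41) = 40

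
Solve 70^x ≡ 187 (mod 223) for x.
115

Baby-step giant-step with step n = ⌈√223⌉ = 15.
Baby steps 70^j mod 223 (j:value) for j=0..14: 0:1, 1:70, 2:217, 3:26, 4:36, 5:67, 6:7, 7:44, 8:181, 9:182, 10:29, 11:23, 12:49, 13:85, 14:152.
Giant-step multiplier: 70^(-15) ≡ 70^(222-15) = 70^207 ≡ 108 (mod 223).
Giant steps γ_i = 187·108^i mod 223: γ_0=187, γ_1=126, γ_2=5, γ_3=94, γ_4=117, γ_5=148, γ_6=151, γ_7=29 (in table at j=10).
x = i·n + j = 7·15 + 10 = 115.
Check: 70^115 ≡ 187 (mod 223).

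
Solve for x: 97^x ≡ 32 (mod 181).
95

Baby-step giant-step with step n = ⌈√181⌉ = 14.
Baby steps 97^j mod 181 (j:value) for j=0..13: 0:1, 1:97, 2:178, 3:71, 4:9, 5:149, 6:154, 7:96, 8:81, 9:74, 10:119, 11:140, 12:5, 13:123.
Giant-step multiplier: 97^(-14) ≡ 97^(180-14) = 97^166 ≡ 12 (mod 181).
Giant steps γ_i = 32·12^i mod 181: γ_0=32, γ_1=22, γ_2=83, γ_3=91, γ_4=6, γ_5=72, γ_6=140 (in table at j=11).
x = i·n + j = 6·14 + 11 = 95.
Check: 97^95 ≡ 32 (mod 181).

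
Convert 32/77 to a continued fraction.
[0; 2, 2, 2, 6]

Euclidean algorithm steps:
32 = 0 × 77 + 32
77 = 2 × 32 + 13
32 = 2 × 13 + 6
13 = 2 × 6 + 1
6 = 6 × 1 + 0
Continued fraction: [0; 2, 2, 2, 6]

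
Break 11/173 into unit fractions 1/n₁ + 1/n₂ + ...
1/16 + 1/923 + 1/2554864

Greedy algorithm:
11/173: ceiling(173/11) = 16, use 1/16
3/2768: ceiling(2768/3) = 923, use 1/923
1/2554864: ceiling(2554864/1) = 2554864, use 1/2554864
Result: 11/173 = 1/16 + 1/923 + 1/2554864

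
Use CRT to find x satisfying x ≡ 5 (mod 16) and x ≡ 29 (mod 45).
389

Using Chinese Remainder Theorem:
M = 16 × 45 = 720
M1 = 45, M2 = 16
y1 = 45^(-1) mod 16 = 5
y2 = 16^(-1) mod 45 = 31
x = (5×45×5 + 29×16×31) mod 720 = 389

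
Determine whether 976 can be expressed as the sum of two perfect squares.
20² + 24² (a=20, b=24)

Factorization: 976 = 2^4 × 61
By Fermat: n is sum of two squares iff every prime p ≡ 3 (mod 4) appears to even power.
All primes ≡ 3 (mod 4) appear to even power.
Search a = 0, 1, 2, … for 976 - a² a perfect square: first hit at a = 20: 976 - 400 = 576 = 24².
976 = 20² + 24² = 400 + 576 ✓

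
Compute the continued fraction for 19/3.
[6; 3]

Euclidean algorithm steps:
19 = 6 × 3 + 1
3 = 3 × 1 + 0
Continued fraction: [6; 3]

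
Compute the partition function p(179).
625846753120

p(n) counts ways to write n as a sum of positive integers (order ignored).
Euler's pentagonal recurrence: p(k) = p(k-1) + p(k-2) - p(k-5) - p(k-7) + p(k-12) + p(k-15) - ... (offsets j(3j∓1)/2, signs ++--, p(0)=1, p(<0)=0).
DP table for k = 0..178: p(0)=1, p(1)=1, p(2)=2, p(3)=3, p(4)=5, p(5)=7, p(6)=11, p(7)=15, p(8)=22, p(9)=30, p(10)=42, p(11)=56, p(12)=77, p(13)=101, p(14)=135, p(15)=176, p(16)=231, p(17)=297, p(18)=385, p(19)=490, p(20)=627, p(21)=792, p(22)=1002, p(23)=1255, p(24)=1575, p(25)=1958, p(26)=2436, p(27)=3010, p(28)=3718, p(29)=4565, p(30)=5604, p(31)=6842, p(32)=8349, p(33)=10143, p(34)=12310, p(35)=14883, p(36)=17977, p(37)=21637, p(38)=26015, p(39)=31185, p(40)=37338, p(41)=44583, p(42)=53174, p(43)=63261, p(44)=75175, p(45)=89134, p(46)=105558, p(47)=124754, p(48)=147273, p(49)=173525, p(50)=204226, p(51)=239943, p(52)=281589, p(53)=329931, p(54)=386155, p(55)=451276, p(56)=526823, p(57)=614154, p(58)=715220, p(59)=831820, p(60)=966467, p(61)=1121505, p(62)=1300156, p(63)=1505499, p(64)=1741630, p(65)=2012558, p(66)=2323520, p(67)=2679689, p(68)=3087735, p(69)=3554345, p(70)=4087968, p(71)=4697205, p(72)=5392783, p(73)=6185689, p(74)=7089500, p(75)=8118264, p(76)=9289091, p(77)=10619863, p(78)=12132164, p(79)=13848650, p(80)=15796476, p(81)=18004327, p(82)=20506255, p(83)=23338469, p(84)=26543660, p(85)=30167357, p(86)=34262962, p(87)=38887673, p(88)=44108109, p(89)=49995925, p(90)=56634173, p(91)=64112359, p(92)=72533807, p(93)=82010177, p(94)=92669720, p(95)=104651419, p(96)=118114304, p(97)=133230930, p(98)=150198136, p(99)=169229875, p(100)=190569292, p(101)=214481126, p(102)=241265379, p(103)=271248950, p(104)=304801365, p(105)=342325709, p(106)=384276336, p(107)=431149389, p(108)=483502844, p(109)=541946240, p(110)=607163746, p(111)=679903203, p(112)=761002156, p(113)=851376628, p(114)=952050665, p(115)=1064144451, p(116)=1188908248, p(117)=1327710076, p(118)=1482074143, p(119)=1653668665, p(120)=1844349560, p(121)=2056148051, p(122)=2291320912, p(123)=2552338241, p(124)=2841940500, p(125)=3163127352, p(126)=3519222692, p(127)=3913864295, p(128)=4351078600, p(129)=4835271870, p(130)=5371315400, p(131)=5964539504, p(132)=6620830889, p(133)=7346629512, p(134)=8149040695, p(135)=9035836076, p(136)=10015581680, p(137)=11097645016, p(138)=12292341831, p(139)=13610949895, p(140)=15065878135, p(141)=16670689208, p(142)=18440293320, p(143)=20390982757, p(144)=22540654445, p(145)=24908858009, p(146)=27517052599, p(147)=30388671978, p(148)=33549419497, p(149)=37027355200, p(150)=40853235313, p(151)=45060624582, p(152)=49686288421, p(153)=54770336324, p(154)=60356673280, p(155)=66493182097, p(156)=73232243759, p(157)=80630964769, p(158)=88751778802, p(159)=97662728555, p(160)=107438159466, p(161)=118159068427, p(162)=129913904637, p(163)=142798995930, p(164)=156919475295, p(165)=172389800255, p(166)=189334822579, p(167)=207890420102, p(168)=228204732751, p(169)=250438925115, p(170)=274768617130, p(171)=301384802048, p(172)=330495499613, p(173)=362326859895, p(174)=397125074750, p(175)=435157697830, p(176)=476715857290, p(177)=522115831195, p(178)=571701605655.
Final step: p(179) = p(178) + p(177) - p(174) - p(172) + p(167) + p(164) - p(157) - p(153) + p(144) + p(139) - p(128) - p(122) + p(109) + p(102) - p(87) - p(79) + p(62) + p(53) - p(34) - p(24) + p(3)
= 571701605655 + 522115831195 - 397125074750 - 330495499613 + 207890420102 + 156919475295 - 80630964769 - 54770336324 + 22540654445 + 13610949895 - 4351078600 - 2291320912 + 541946240 + 241265379 - 38887673 - 13848650 + 1300156 + 329931 - 12310 - 1575 + 3
= 625846753120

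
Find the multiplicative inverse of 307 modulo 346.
275

gcd(307, 346) = 1, so the inverse exists.
Extended Euclidean algorithm on (346, 307):
346 = 1 × 307 + 39  ⟹  39 = (1)·346 + (-1)·307
307 = 7 × 39 + 34  ⟹  34 = (-7)·346 + (8)·307
39 = 1 × 34 + 5  ⟹  5 = (8)·346 + (-9)·307
34 = 6 × 5 + 4  ⟹  4 = (-55)·346 + (62)·307
5 = 1 × 4 + 1  ⟹  1 = (63)·346 + (-71)·307
So (-71)·307 ≡ 1 (mod 346), i.e. 307^(-1) ≡ -71 ≡ 275 (mod 346).
Check: 307 × 275 = 84425 ≡ 1 (mod 346)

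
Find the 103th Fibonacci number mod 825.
277

Matrix identity: Q^n = [[F_(n+1), F_n], [F_n, F_(n-1)]] with Q = [[1,1],[1,0]].
n = 103 = 1100111₂. Square-and-multiply, entries mod 825:
Q^1 = [[1,1],[1,0]]
Q^3 = (Q^1)²·Q = [[3,2],[2,1]]
Q^6 = (Q^3)² = [[13,8],[8,5]]
Q^12 = (Q^6)² = [[233,144],[144,89]]
Q^25 = (Q^12)²·Q = [[118,775],[775,168]]
Q^51 = (Q^25)²·Q = [[474,749],[749,550]]
Q^103 = (Q^51)²·Q = [[3,277],[277,551]]
F_103 mod 825 = Q^103[0][1] = 277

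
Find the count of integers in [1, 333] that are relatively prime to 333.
216

333 = 3^2 × 37
φ(n) = n × ∏(1 - 1/p) for each prime p dividing n
φ(333) = 333 × (1 - 1/3) × (1 - 1/37) = 216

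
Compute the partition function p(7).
15

p(n) counts ways to write n as a sum of positive integers (order ignored).
Examples: 7; 6 + 1; 5 + 2; 5 + 1 + 1; 4 + 3; ... (15 total)
p(7) = 15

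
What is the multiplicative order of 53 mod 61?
20

61 is prime, so ord(53) divides φ(61) = 60.
Divisors of 60: 1, 2, 3, 4, 5, 6, 10, 12, 15, 20, 30, 60.
Repeated squaring: 53^1 ≡ 53, 53^2 ≡ 3, 53^4 ≡ 9, 53^8 ≡ 20, 53^16 ≡ 34, 53^32 ≡ 58 (mod 61).
Test 53^d mod 61 for each divisor d in increasing order:
53^1 ≡ 53
53^2 ≡ 3
53^3 = 53^2·53^1 ≡ 37
53^4 ≡ 9
53^5 = 53^4·53^1 ≡ 50
53^6 = 53^4·53^2 ≡ 27
53^10 = 53^8·53^2 ≡ 60
53^12 = 53^8·53^4 ≡ 58
53^15 = 53^8·53^4·53^2·53^1 ≡ 11
53^20 = 53^16·53^4 ≡ 1  ← first divisor giving 1
The order is 20.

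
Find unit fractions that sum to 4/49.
1/13 + 1/213 + 1/67841 + 1/9204734721

Greedy algorithm:
4/49: ceiling(49/4) = 13, use 1/13
3/637: ceiling(637/3) = 213, use 1/213
2/135681: ceiling(135681/2) = 67841, use 1/67841
1/9204734721: ceiling(9204734721/1) = 9204734721, use 1/9204734721
Result: 4/49 = 1/13 + 1/213 + 1/67841 + 1/9204734721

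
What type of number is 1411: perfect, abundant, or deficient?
deficient

Proper divisors of 1411: sum = 1 + 17 + 83 = 101
Since 101 < 1411, 1411 is deficient.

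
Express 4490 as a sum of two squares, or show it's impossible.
1² + 67² (a=1, b=67)

Factorization: 4490 = 2 × 5 × 449
By Fermat: n is sum of two squares iff every prime p ≡ 3 (mod 4) appears to even power.
All primes ≡ 3 (mod 4) appear to even power.
Search a = 0, 1, 2, … for 4490 - a² a perfect square: first hit at a = 1: 4490 - 1 = 4489 = 67².
4490 = 1² + 67² = 1 + 4489 ✓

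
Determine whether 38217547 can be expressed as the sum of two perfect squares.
Not possible

Factorization: 38217547 = 17 × 131^3
By Fermat: n is sum of two squares iff every prime p ≡ 3 (mod 4) appears to even power.
Prime(s) ≡ 3 (mod 4) with odd exponent: [(131, 3)]
Therefore 38217547 cannot be expressed as a² + b².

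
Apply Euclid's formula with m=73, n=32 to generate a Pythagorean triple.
(4305, 4672, 6353)

Euclid's formula: a = m² - n², b = 2mn, c = m² + n²
m = 73, n = 32
a = 73² - 32² = 5329 - 1024 = 4305
b = 2 × 73 × 32 = 4672
c = 73² + 32² = 5329 + 1024 = 6353
Verification: 4305² + 4672² = 18533025 + 21827584 = 40360609 = 6353² ✓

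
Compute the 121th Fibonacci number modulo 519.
142

Matrix identity: Q^n = [[F_(n+1), F_n], [F_n, F_(n-1)]] with Q = [[1,1],[1,0]].
n = 121 = 1111001₂. Square-and-multiply, entries mod 519:
Q^1 = [[1,1],[1,0]]
Q^3 = (Q^1)²·Q = [[3,2],[2,1]]
Q^7 = (Q^3)²·Q = [[21,13],[13,8]]
Q^15 = (Q^7)²·Q = [[468,91],[91,377]]
Q^30 = (Q^15)² = [[502,83],[83,419]]
Q^60 = (Q^30)² = [[431,150],[150,281]]
Q^121 = (Q^60)²·Q = [[28,142],[142,405]]
F_121 mod 519 = Q^121[0][1] = 142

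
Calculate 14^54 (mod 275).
191

Repeated squaring. Binary of 54 = 110110.
14^1 ≡ 14 (mod 275); 14^2 ≡ 196 (mod 275); 14^4 ≡ 191 (mod 275); 14^8 ≡ 181 (mod 275); 14^16 ≡ 36 (mod 275); 14^32 ≡ 196 (mod 275)
14^54 = 14^2 × 14^4 × 14^16 × 14^32 ≡ 191 (mod 275)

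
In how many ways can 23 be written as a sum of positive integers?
1255

p(n) counts ways to write n as a sum of positive integers (order ignored).
Euler's pentagonal recurrence: p(k) = p(k-1) + p(k-2) - p(k-5) - p(k-7) + p(k-12) + p(k-15) - ... (offsets j(3j∓1)/2, signs ++--, p(0)=1, p(<0)=0).
DP table for k = 0..22: p(0)=1, p(1)=1, p(2)=2, p(3)=3, p(4)=5, p(5)=7, p(6)=11, p(7)=15, p(8)=22, p(9)=30, p(10)=42, p(11)=56, p(12)=77, p(13)=101, p(14)=135, p(15)=176, p(16)=231, p(17)=297, p(18)=385, p(19)=490, p(20)=627, p(21)=792, p(22)=1002.
Final step: p(23) = p(22) + p(21) - p(18) - p(16) + p(11) + p(8) - p(1)
= 1002 + 792 - 385 - 231 + 56 + 22 - 1
= 1255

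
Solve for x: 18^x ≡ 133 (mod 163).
72

Baby-step giant-step with step n = ⌈√163⌉ = 13.
Baby steps 18^j mod 163 (j:value) for j=0..12: 0:1, 1:18, 2:161, 3:127, 4:4, 5:72, 6:155, 7:19, 8:16, 9:125, 10:131, 11:76, 12:64.
Giant-step multiplier: 18^(-13) ≡ 18^(162-13) = 18^149 ≡ 89 (mod 163).
Giant steps γ_i = 133·89^i mod 163: γ_0=133, γ_1=101, γ_2=24, γ_3=17, γ_4=46, γ_5=19 (in table at j=7).
x = i·n + j = 5·13 + 7 = 72.
Check: 18^72 ≡ 133 (mod 163).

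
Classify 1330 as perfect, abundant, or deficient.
abundant

Proper divisors of 1330: sum = 1 + 2 + 5 + 7 + 10 + 14 + 19 + 35 + 38 + 70 + 95 + 133 + 190 + 266 + 665 = 1550
Since 1550 > 1330, 1330 is abundant.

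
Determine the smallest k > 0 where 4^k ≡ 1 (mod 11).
5

11 is prime, so ord(4) divides φ(11) = 10.
Divisors of 10: 1, 2, 5, 10.
Repeated squaring: 4^1 ≡ 4, 4^2 ≡ 5, 4^4 ≡ 3, 4^8 ≡ 9 (mod 11).
Test 4^d mod 11 for each divisor d in increasing order:
4^1 ≡ 4
4^2 ≡ 5
4^5 = 4^4·4^1 ≡ 1  ← first divisor giving 1
The order is 5.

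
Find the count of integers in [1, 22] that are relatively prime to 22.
10

22 = 2 × 11
φ(n) = n × ∏(1 - 1/p) for each prime p dividing n
φ(22) = 22 × (1 - 1/2) × (1 - 1/11) = 10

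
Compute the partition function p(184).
980462880430

p(n) counts ways to write n as a sum of positive integers (order ignored).
Euler's pentagonal recurrence: p(k) = p(k-1) + p(k-2) - p(k-5) - p(k-7) + p(k-12) + p(k-15) - ... (offsets j(3j∓1)/2, signs ++--, p(0)=1, p(<0)=0).
DP table for k = 0..183: p(0)=1, p(1)=1, p(2)=2, p(3)=3, p(4)=5, p(5)=7, p(6)=11, p(7)=15, p(8)=22, p(9)=30, p(10)=42, p(11)=56, p(12)=77, p(13)=101, p(14)=135, p(15)=176, p(16)=231, p(17)=297, p(18)=385, p(19)=490, p(20)=627, p(21)=792, p(22)=1002, p(23)=1255, p(24)=1575, p(25)=1958, p(26)=2436, p(27)=3010, p(28)=3718, p(29)=4565, p(30)=5604, p(31)=6842, p(32)=8349, p(33)=10143, p(34)=12310, p(35)=14883, p(36)=17977, p(37)=21637, p(38)=26015, p(39)=31185, p(40)=37338, p(41)=44583, p(42)=53174, p(43)=63261, p(44)=75175, p(45)=89134, p(46)=105558, p(47)=124754, p(48)=147273, p(49)=173525, p(50)=204226, p(51)=239943, p(52)=281589, p(53)=329931, p(54)=386155, p(55)=451276, p(56)=526823, p(57)=614154, p(58)=715220, p(59)=831820, p(60)=966467, p(61)=1121505, p(62)=1300156, p(63)=1505499, p(64)=1741630, p(65)=2012558, p(66)=2323520, p(67)=2679689, p(68)=3087735, p(69)=3554345, p(70)=4087968, p(71)=4697205, p(72)=5392783, p(73)=6185689, p(74)=7089500, p(75)=8118264, p(76)=9289091, p(77)=10619863, p(78)=12132164, p(79)=13848650, p(80)=15796476, p(81)=18004327, p(82)=20506255, p(83)=23338469, p(84)=26543660, p(85)=30167357, p(86)=34262962, p(87)=38887673, p(88)=44108109, p(89)=49995925, p(90)=56634173, p(91)=64112359, p(92)=72533807, p(93)=82010177, p(94)=92669720, p(95)=104651419, p(96)=118114304, p(97)=133230930, p(98)=150198136, p(99)=169229875, p(100)=190569292, p(101)=214481126, p(102)=241265379, p(103)=271248950, p(104)=304801365, p(105)=342325709, p(106)=384276336, p(107)=431149389, p(108)=483502844, p(109)=541946240, p(110)=607163746, p(111)=679903203, p(112)=761002156, p(113)=851376628, p(114)=952050665, p(115)=1064144451, p(116)=1188908248, p(117)=1327710076, p(118)=1482074143, p(119)=1653668665, p(120)=1844349560, p(121)=2056148051, p(122)=2291320912, p(123)=2552338241, p(124)=2841940500, p(125)=3163127352, p(126)=3519222692, p(127)=3913864295, p(128)=4351078600, p(129)=4835271870, p(130)=5371315400, p(131)=5964539504, p(132)=6620830889, p(133)=7346629512, p(134)=8149040695, p(135)=9035836076, p(136)=10015581680, p(137)=11097645016, p(138)=12292341831, p(139)=13610949895, p(140)=15065878135, p(141)=16670689208, p(142)=18440293320, p(143)=20390982757, p(144)=22540654445, p(145)=24908858009, p(146)=27517052599, p(147)=30388671978, p(148)=33549419497, p(149)=37027355200, p(150)=40853235313, p(151)=45060624582, p(152)=49686288421, p(153)=54770336324, p(154)=60356673280, p(155)=66493182097, p(156)=73232243759, p(157)=80630964769, p(158)=88751778802, p(159)=97662728555, p(160)=107438159466, p(161)=118159068427, p(162)=129913904637, p(163)=142798995930, p(164)=156919475295, p(165)=172389800255, p(166)=189334822579, p(167)=207890420102, p(168)=228204732751, p(169)=250438925115, p(170)=274768617130, p(171)=301384802048, p(172)=330495499613, p(173)=362326859895, p(174)=397125074750, p(175)=435157697830, p(176)=476715857290, p(177)=522115831195, p(178)=571701605655, p(179)=625846753120, p(180)=684957390936, p(181)=749474411781, p(182)=819876908323, p(183)=896684817527.
Final step: p(184) = p(183) + p(182) - p(179) - p(177) + p(172) + p(169) - p(162) - p(158) + p(149) + p(144) - p(133) - p(127) + p(114) + p(107) - p(92) - p(84) + p(67) + p(58) - p(39) - p(29) + p(8)
= 896684817527 + 819876908323 - 625846753120 - 522115831195 + 330495499613 + 250438925115 - 129913904637 - 88751778802 + 37027355200 + 22540654445 - 7346629512 - 3913864295 + 952050665 + 431149389 - 72533807 - 26543660 + 2679689 + 715220 - 31185 - 4565 + 22
= 980462880430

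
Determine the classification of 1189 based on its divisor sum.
deficient

Proper divisors of 1189: sum = 1 + 29 + 41 = 71
Since 71 < 1189, 1189 is deficient.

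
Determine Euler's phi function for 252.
72

252 = 2^2 × 3^2 × 7
φ(n) = n × ∏(1 - 1/p) for each prime p dividing n
φ(252) = 252 × (1 - 1/2) × (1 - 1/3) × (1 - 1/7) = 72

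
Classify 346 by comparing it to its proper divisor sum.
deficient

Proper divisors of 346: sum = 1 + 2 + 173 = 176
Since 176 < 346, 346 is deficient.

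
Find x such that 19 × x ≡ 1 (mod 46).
17

gcd(19, 46) = 1, so the inverse exists.
Extended Euclidean algorithm on (46, 19):
46 = 2 × 19 + 8  ⟹  8 = (1)·46 + (-2)·19
19 = 2 × 8 + 3  ⟹  3 = (-2)·46 + (5)·19
8 = 2 × 3 + 2  ⟹  2 = (5)·46 + (-12)·19
3 = 1 × 2 + 1  ⟹  1 = (-7)·46 + (17)·19
So (17)·19 ≡ 1 (mod 46), i.e. 19^(-1) ≡ 17 (mod 46).
Check: 19 × 17 = 323 ≡ 1 (mod 46)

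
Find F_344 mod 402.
399

Matrix identity: Q^n = [[F_(n+1), F_n], [F_n, F_(n-1)]] with Q = [[1,1],[1,0]].
n = 344 = 101011000₂. Square-and-multiply, entries mod 402:
Q^1 = [[1,1],[1,0]]
Q^2 = (Q^1)² = [[2,1],[1,1]]
Q^5 = (Q^2)²·Q = [[8,5],[5,3]]
Q^10 = (Q^5)² = [[89,55],[55,34]]
Q^21 = (Q^10)²·Q = [[23,92],[92,333]]
Q^43 = (Q^21)²·Q = [[339,149],[149,190]]
Q^86 = (Q^43)² = [[40,29],[29,11]]
Q^172 = (Q^86)² = [[29,273],[273,158]]
Q^344 = (Q^172)² = [[196,399],[399,199]]
F_344 mod 402 = Q^344[0][1] = 399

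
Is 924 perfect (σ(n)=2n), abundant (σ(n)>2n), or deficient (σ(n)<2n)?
abundant

Proper divisors of 924: sum = 1 + 2 + 3 + 4 + 6 + 7 + 11 + 12 + ... + 154 + 231 + 308 + 462 (23 divisors) = 1764
Since 1764 > 924, 924 is abundant.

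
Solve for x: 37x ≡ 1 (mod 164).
133

gcd(37, 164) = 1, so the inverse exists.
Extended Euclidean algorithm on (164, 37):
164 = 4 × 37 + 16  ⟹  16 = (1)·164 + (-4)·37
37 = 2 × 16 + 5  ⟹  5 = (-2)·164 + (9)·37
16 = 3 × 5 + 1  ⟹  1 = (7)·164 + (-31)·37
So (-31)·37 ≡ 1 (mod 164), i.e. 37^(-1) ≡ -31 ≡ 133 (mod 164).
Check: 37 × 133 = 4921 ≡ 1 (mod 164)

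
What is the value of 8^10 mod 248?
32

Repeated squaring. Binary of 10 = 1010.
8^1 ≡ 8 (mod 248); 8^2 ≡ 64 (mod 248); 8^4 ≡ 128 (mod 248); 8^8 ≡ 16 (mod 248)
8^10 = 8^2 × 8^8 ≡ 32 (mod 248)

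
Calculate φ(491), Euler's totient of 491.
490

491 = 491
φ(n) = n × ∏(1 - 1/p) for each prime p dividing n
φ(491) = 491 × (1 - 1/491) = 490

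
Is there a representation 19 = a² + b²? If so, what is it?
Not possible

Factorization: 19 = 19
By Fermat: n is sum of two squares iff every prime p ≡ 3 (mod 4) appears to even power.
Prime(s) ≡ 3 (mod 4) with odd exponent: [(19, 1)]
Therefore 19 cannot be expressed as a² + b².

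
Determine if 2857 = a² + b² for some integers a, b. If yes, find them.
16² + 51² (a=16, b=51)

Factorization: 2857 = 2857
By Fermat: n is sum of two squares iff every prime p ≡ 3 (mod 4) appears to even power.
All primes ≡ 3 (mod 4) appear to even power.
Search a = 0, 1, 2, … for 2857 - a² a perfect square: first hit at a = 16: 2857 - 256 = 2601 = 51².
2857 = 16² + 51² = 256 + 2601 ✓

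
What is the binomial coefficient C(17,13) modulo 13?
1

Using Lucas' theorem:
Write n=17 and k=13 in base 13:
n in base 13: [1, 4]
k in base 13: [1, 0]
C(17,13) mod 13 = ∏ C(n_i, k_i) mod 13
Digit binomials (mod 13): C(1,1) = 1; C(4,0) = 1
Product: 1 × 1 = 1 ≡ 1 (mod 13)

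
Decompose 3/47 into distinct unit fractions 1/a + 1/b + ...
1/16 + 1/752

Greedy algorithm:
3/47: ceiling(47/3) = 16, use 1/16
1/752: ceiling(752/1) = 752, use 1/752
Result: 3/47 = 1/16 + 1/752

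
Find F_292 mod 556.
431

Matrix identity: Q^n = [[F_(n+1), F_n], [F_n, F_(n-1)]] with Q = [[1,1],[1,0]].
n = 292 = 100100100₂. Square-and-multiply, entries mod 556:
Q^1 = [[1,1],[1,0]]
Q^2 = (Q^1)² = [[2,1],[1,1]]
Q^4 = (Q^2)² = [[5,3],[3,2]]
Q^9 = (Q^4)²·Q = [[55,34],[34,21]]
Q^18 = (Q^9)² = [[289,360],[360,485]]
Q^36 = (Q^18)² = [[173,84],[84,89]]
Q^73 = (Q^36)²·Q = [[57,289],[289,324]]
Q^146 = (Q^73)² = [[34,21],[21,13]]
Q^292 = (Q^146)² = [[485,431],[431,54]]
F_292 mod 556 = Q^292[0][1] = 431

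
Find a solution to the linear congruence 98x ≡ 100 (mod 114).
x ≡ 8 (mod 57)

gcd(98, 114) = 2, which divides 100, so solutions exist.
Divide through by 2: 49x ≡ 50 (mod 57).
Find 49^(-1) mod 57 by the extended Euclidean algorithm:
57 = 1 × 49 + 8  ⟹  8 = (1)·57 + (-1)·49
49 = 6 × 8 + 1  ⟹  1 = (-6)·57 + (7)·49
So (7)·49 ≡ 1 (mod 57), i.e. 49^(-1) ≡ 7 (mod 57).
x ≡ 7 × 50 = 350 ≡ 8 (mod 57).
Check: 98 × 8 = 784 ≡ 100 (mod 114).
x ≡ 8 (mod 57), giving 2 solutions mod 114.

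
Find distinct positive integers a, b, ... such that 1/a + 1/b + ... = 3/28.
1/10 + 1/140

Greedy algorithm:
3/28: ceiling(28/3) = 10, use 1/10
1/140: ceiling(140/1) = 140, use 1/140
Result: 3/28 = 1/10 + 1/140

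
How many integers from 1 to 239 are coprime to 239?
238

239 = 239
φ(n) = n × ∏(1 - 1/p) for each prime p dividing n
φ(239) = 239 × (1 - 1/239) = 238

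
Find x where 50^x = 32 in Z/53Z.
11

Baby-step giant-step with step n = ⌈√53⌉ = 8.
Baby steps 50^j mod 53 (j:value) for j=0..7: 0:1, 1:50, 2:9, 3:26, 4:28, 5:22, 6:40, 7:39.
Giant-step multiplier: 50^(-8) ≡ 50^(52-8) = 50^44 ≡ 24 (mod 53).
Giant steps γ_i = 32·24^i mod 53: γ_0=32, γ_1=26 (in table at j=3).
x = i·n + j = 1·8 + 3 = 11.
Check: 50^11 ≡ 32 (mod 53).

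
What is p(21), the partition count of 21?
792

p(n) counts ways to write n as a sum of positive integers (order ignored).
Euler's pentagonal recurrence: p(k) = p(k-1) + p(k-2) - p(k-5) - p(k-7) + p(k-12) + p(k-15) - ... (offsets j(3j∓1)/2, signs ++--, p(0)=1, p(<0)=0).
DP table for k = 0..20: p(0)=1, p(1)=1, p(2)=2, p(3)=3, p(4)=5, p(5)=7, p(6)=11, p(7)=15, p(8)=22, p(9)=30, p(10)=42, p(11)=56, p(12)=77, p(13)=101, p(14)=135, p(15)=176, p(16)=231, p(17)=297, p(18)=385, p(19)=490, p(20)=627.
Final step: p(21) = p(20) + p(19) - p(16) - p(14) + p(9) + p(6)
= 627 + 490 - 231 - 135 + 30 + 11
= 792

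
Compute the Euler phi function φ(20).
8

20 = 2^2 × 5
φ(n) = n × ∏(1 - 1/p) for each prime p dividing n
φ(20) = 20 × (1 - 1/2) × (1 - 1/5) = 8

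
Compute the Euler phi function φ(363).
220

363 = 3 × 11^2
φ(n) = n × ∏(1 - 1/p) for each prime p dividing n
φ(363) = 363 × (1 - 1/3) × (1 - 1/11) = 220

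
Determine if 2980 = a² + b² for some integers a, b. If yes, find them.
8² + 54² (a=8, b=54)

Factorization: 2980 = 2^2 × 5 × 149
By Fermat: n is sum of two squares iff every prime p ≡ 3 (mod 4) appears to even power.
All primes ≡ 3 (mod 4) appear to even power.
Search a = 0, 1, 2, … for 2980 - a² a perfect square: first hit at a = 8: 2980 - 64 = 2916 = 54².
2980 = 8² + 54² = 64 + 2916 ✓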